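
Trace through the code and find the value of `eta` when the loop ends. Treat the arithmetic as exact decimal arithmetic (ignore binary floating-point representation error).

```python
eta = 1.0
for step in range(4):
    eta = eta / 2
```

Let's trace through this code step by step.

Initialize: eta = 1.0
Entering loop: for step in range(4):
After iteration 1: step = 0, eta = 0.5
After iteration 2: step = 1, eta = 0.25
After iteration 3: step = 2, eta = 0.125
After iteration 4: step = 3, eta = 0.0625
Loop ends.

Final answer: 0.0625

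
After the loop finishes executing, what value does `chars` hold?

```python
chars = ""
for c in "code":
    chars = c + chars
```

Let's trace through this code step by step.

Initialize: chars = ''
Entering loop: for c in "code":
After iteration 1: c = 'c', chars = 'c'
After iteration 2: c = 'o', chars = 'oc'
After iteration 3: c = 'd', chars = 'doc'
After iteration 4: c = 'e', chars = 'edoc'
Loop ends.

Final answer: 'edoc'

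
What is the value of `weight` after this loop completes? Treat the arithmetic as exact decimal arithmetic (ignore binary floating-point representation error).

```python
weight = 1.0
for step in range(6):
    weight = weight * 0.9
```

Let's trace through this code step by step.

Initialize: weight = 1.0
Entering loop: for step in range(6):
After iteration 1: step = 0, weight = 0.9
After iteration 2: step = 1, weight = 0.81
After iteration 3: step = 2, weight = 0.729
After iteration 4: step = 3, weight = 0.6561
After iteration 5: step = 4, weight = 0.59049
After iteration 6: step = 5, weight = 0.531441
Loop ends.

Final answer: 0.531441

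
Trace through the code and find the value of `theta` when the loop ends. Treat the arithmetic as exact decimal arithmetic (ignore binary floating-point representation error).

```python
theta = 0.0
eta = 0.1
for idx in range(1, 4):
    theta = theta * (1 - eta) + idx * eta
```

Let's trace through this code step by step.

Initialize: theta = 0.0
Initialize: eta = 0.1
Entering loop: for idx in range(1, 4):
After iteration 1: idx = 1, theta = 0.1
After iteration 2: idx = 2, theta = 0.29
After iteration 3: idx = 3, theta = 0.561
Loop ends.

Final answer: 0.561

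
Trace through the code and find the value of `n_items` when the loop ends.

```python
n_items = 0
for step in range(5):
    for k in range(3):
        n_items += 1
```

Let's trace through this code step by step.

Initialize: n_items = 0
Entering loop: for step in range(5):
After iteration 1: step = 0, n_items = 3
After iteration 2: step = 1, n_items = 6
After iteration 3: step = 2, n_items = 9
After iteration 4: step = 3, n_items = 12
After iteration 5: step = 4, n_items = 15
Loop ends.

Final answer: 15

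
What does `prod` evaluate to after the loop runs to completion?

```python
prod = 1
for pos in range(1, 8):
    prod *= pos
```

Let's trace through this code step by step.

Initialize: prod = 1
Entering loop: for pos in range(1, 8):
After iteration 1: pos = 1, prod = 1
After iteration 2: pos = 2, prod = 2
After iteration 3: pos = 3, prod = 6
After iteration 4: pos = 4, prod = 24
After iteration 5: pos = 5, prod = 120
After iteration 6: pos = 6, prod = 720
After iteration 7: pos = 7, prod = 5040
Loop ends.

Final answer: 5040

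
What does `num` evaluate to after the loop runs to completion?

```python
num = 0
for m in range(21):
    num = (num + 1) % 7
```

Let's trace through this code step by step.

Initialize: num = 0
Entering loop: for m in range(21):
After iteration 1: m = 0, num = 1
After iteration 2: m = 1, num = 2
After iteration 3: m = 2, num = 3
After iteration 4: m = 3, num = 4
After iteration 5: m = 4, num = 5
After iteration 6: m = 5, num = 6
After iteration 7: m = 6, num = 0
After iteration 8: m = 7, num = 1
After iteration 9: m = 8, num = 2
After iteration 10: m = 9, num = 3
After iteration 11: m = 10, num = 4
After iteration 12: m = 11, num = 5
After iteration 13: m = 12, num = 6
After iteration 14: m = 13, num = 0
After iteration 15: m = 14, num = 1
After iteration 16: m = 15, num = 2
After iteration 17: m = 16, num = 3
After iteration 18: m = 17, num = 4
After iteration 19: m = 18, num = 5
After iteration 20: m = 19, num = 6
After iteration 21: m = 20, num = 0
Loop ends.

Final answer: 0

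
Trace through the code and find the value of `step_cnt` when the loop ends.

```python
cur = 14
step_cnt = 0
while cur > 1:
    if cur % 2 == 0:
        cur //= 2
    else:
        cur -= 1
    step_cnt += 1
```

Let's trace through this code step by step.

Initialize: cur = 14
Initialize: step_cnt = 0
Entering loop: while cur > 1:
After iteration 1: cur = 7, step_cnt = 1
After iteration 2: cur = 6, step_cnt = 2
After iteration 3: cur = 3, step_cnt = 3
After iteration 4: cur = 2, step_cnt = 4
After iteration 5: cur = 1, step_cnt = 5
Loop ends.

Final answer: 5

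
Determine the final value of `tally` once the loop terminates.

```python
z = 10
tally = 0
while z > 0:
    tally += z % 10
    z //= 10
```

Let's trace through this code step by step.

Initialize: z = 10
Initialize: tally = 0
Entering loop: while z > 0:
After iteration 1: z = 1, tally = 0
After iteration 2: z = 0, tally = 1
Loop ends.

Final answer: 1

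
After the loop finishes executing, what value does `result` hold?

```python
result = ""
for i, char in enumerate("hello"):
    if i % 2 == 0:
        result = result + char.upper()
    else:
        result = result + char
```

Let's trace through this code step by step.

Initialize: result = ''
Entering loop: for i, char in enumerate("hello"):
After iteration 1: i = 0, char = 'h', result = 'H'
After iteration 2: i = 1, char = 'e', result = 'He'
After iteration 3: i = 2, char = 'l', result = 'HeL'
After iteration 4: i = 3, char = 'l', result = 'HeLl'
After iteration 5: i = 4, char = 'o', result = 'HeLlO'
Loop ends.

Final answer: 'HeLlO'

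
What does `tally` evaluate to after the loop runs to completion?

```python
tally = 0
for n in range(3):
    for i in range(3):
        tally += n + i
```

Let's trace through this code step by step.

Initialize: tally = 0
Entering loop: for n in range(3):
After iteration 1: n = 0, tally = 3
After iteration 2: n = 1, tally = 9
After iteration 3: n = 2, tally = 18
Loop ends.

Final answer: 18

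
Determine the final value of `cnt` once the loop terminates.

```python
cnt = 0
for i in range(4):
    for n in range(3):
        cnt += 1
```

Let's trace through this code step by step.

Initialize: cnt = 0
Entering loop: for i in range(4):
After iteration 1: i = 0, cnt = 3
After iteration 2: i = 1, cnt = 6
After iteration 3: i = 2, cnt = 9
After iteration 4: i = 3, cnt = 12
Loop ends.

Final answer: 12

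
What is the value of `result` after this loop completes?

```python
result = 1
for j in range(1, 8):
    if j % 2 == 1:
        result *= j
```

Let's trace through this code step by step.

Initialize: result = 1
Entering loop: for j in range(1, 8):
After iteration 1: j = 1, result = 1
After iteration 2: j = 2, result = 1
After iteration 3: j = 3, result = 3
After iteration 4: j = 4, result = 3
After iteration 5: j = 5, result = 15
After iteration 6: j = 6, result = 15
After iteration 7: j = 7, result = 105
Loop ends.

Final answer: 105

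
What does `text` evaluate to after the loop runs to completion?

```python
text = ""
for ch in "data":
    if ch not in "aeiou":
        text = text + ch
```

Let's trace through this code step by step.

Initialize: text = ''
Entering loop: for ch in "data":
After iteration 1: ch = 'd', text = 'd'
After iteration 2: ch = 'a', text = 'd'
After iteration 3: ch = 't', text = 'dt'
After iteration 4: ch = 'a', text = 'dt'
Loop ends.

Final answer: 'dt'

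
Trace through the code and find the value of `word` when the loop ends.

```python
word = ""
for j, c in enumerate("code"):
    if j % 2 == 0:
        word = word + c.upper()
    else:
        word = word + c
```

Let's trace through this code step by step.

Initialize: word = ''
Entering loop: for j, c in enumerate("code"):
After iteration 1: j = 0, c = 'c', word = 'C'
After iteration 2: j = 1, c = 'o', word = 'Co'
After iteration 3: j = 2, c = 'd', word = 'CoD'
After iteration 4: j = 3, c = 'e', word = 'CoDe'
Loop ends.

Final answer: 'CoDe'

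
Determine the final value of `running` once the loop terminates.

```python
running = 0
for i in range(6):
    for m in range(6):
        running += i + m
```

Let's trace through this code step by step.

Initialize: running = 0
Entering loop: for i in range(6):
After iteration 1: i = 0, running = 15
After iteration 2: i = 1, running = 36
After iteration 3: i = 2, running = 63
After iteration 4: i = 3, running = 96
After iteration 5: i = 4, running = 135
After iteration 6: i = 5, running = 180
Loop ends.

Final answer: 180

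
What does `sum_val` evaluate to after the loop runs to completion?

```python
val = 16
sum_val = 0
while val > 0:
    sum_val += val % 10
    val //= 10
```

Let's trace through this code step by step.

Initialize: val = 16
Initialize: sum_val = 0
Entering loop: while val > 0:
After iteration 1: val = 1, sum_val = 6
After iteration 2: val = 0, sum_val = 7
Loop ends.

Final answer: 7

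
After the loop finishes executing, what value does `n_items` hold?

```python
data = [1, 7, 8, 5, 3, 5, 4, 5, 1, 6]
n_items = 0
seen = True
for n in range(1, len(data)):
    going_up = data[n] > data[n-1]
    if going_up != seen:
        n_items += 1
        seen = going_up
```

Let's trace through this code step by step.

Initialize: data = [1, 7, 8, 5, 3, 5, 4, 5, 1, 6]
Initialize: n_items = 0
Initialize: seen = True
Entering loop: for n in range(1, len(data)):
After iteration 1: n = 1, n_items = 0, seen = True, going_up = True
After iteration 2: n = 2, n_items = 0, seen = True, going_up = True
After iteration 3: n = 3, n_items = 1, seen = False, going_up = False
After iteration 4: n = 4, n_items = 1, seen = False, going_up = False
After iteration 5: n = 5, n_items = 2, seen = True, going_up = True
After iteration 6: n = 6, n_items = 3, seen = False, going_up = False
After iteration 7: n = 7, n_items = 4, seen = True, going_up = True
After iteration 8: n = 8, n_items = 5, seen = False, going_up = False
After iteration 9: n = 9, n_items = 6, seen = True, going_up = True
Loop ends.

Final answer: 6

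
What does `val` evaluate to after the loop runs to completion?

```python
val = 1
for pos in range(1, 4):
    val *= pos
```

Let's trace through this code step by step.

Initialize: val = 1
Entering loop: for pos in range(1, 4):
After iteration 1: pos = 1, val = 1
After iteration 2: pos = 2, val = 2
After iteration 3: pos = 3, val = 6
Loop ends.

Final answer: 6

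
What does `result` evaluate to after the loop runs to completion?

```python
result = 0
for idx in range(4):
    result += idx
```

Let's trace through this code step by step.

Initialize: result = 0
Entering loop: for idx in range(4):
After iteration 1: idx = 0, result = 0
After iteration 2: idx = 1, result = 1
After iteration 3: idx = 2, result = 3
After iteration 4: idx = 3, result = 6
Loop ends.

Final answer: 6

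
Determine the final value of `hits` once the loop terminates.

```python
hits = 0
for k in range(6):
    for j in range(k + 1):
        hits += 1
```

Let's trace through this code step by step.

Initialize: hits = 0
Entering loop: for k in range(6):
After iteration 1: k = 0, hits = 1, j = 0
After iteration 2: k = 1, hits = 3, j = 1
After iteration 3: k = 2, hits = 6, j = 2
After iteration 4: k = 3, hits = 10, j = 3
After iteration 5: k = 4, hits = 15, j = 4
After iteration 6: k = 5, hits = 21, j = 5
Loop ends.

Final answer: 21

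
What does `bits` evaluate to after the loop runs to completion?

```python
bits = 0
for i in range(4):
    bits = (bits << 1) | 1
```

Let's trace through this code step by step.

Initialize: bits = 0
Entering loop: for i in range(4):
After iteration 1: i = 0, bits = 1
After iteration 2: i = 1, bits = 3
After iteration 3: i = 2, bits = 7
After iteration 4: i = 3, bits = 15
Loop ends.

Final answer: 15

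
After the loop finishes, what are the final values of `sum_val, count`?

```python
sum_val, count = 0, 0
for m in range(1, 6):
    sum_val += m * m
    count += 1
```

Let's trace through this code step by step.

Initialize: sum_val = 0
Initialize: count = 0
Entering loop: for m in range(1, 6):
After iteration 1: m = 1, sum_val = 1, count = 1
After iteration 2: m = 2, sum_val = 5, count = 2
After iteration 3: m = 3, sum_val = 14, count = 3
After iteration 4: m = 4, sum_val = 30, count = 4
After iteration 5: m = 5, sum_val = 55, count = 5
Loop ends.

Final answer: 55, 5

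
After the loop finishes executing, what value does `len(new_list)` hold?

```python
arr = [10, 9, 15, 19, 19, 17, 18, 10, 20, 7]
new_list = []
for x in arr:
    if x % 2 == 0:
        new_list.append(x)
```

Let's trace through this code step by step.

Initialize: arr = [10, 9, 15, 19, 19, 17, 18, 10, 20, 7]
Initialize: new_list = []
Entering loop: for x in arr:
After iteration 1: x = 10, new_list = [10]
After iteration 2: x = 9, new_list = [10]
After iteration 3: x = 15, new_list = [10]
After iteration 4: x = 19, new_list = [10]
After iteration 5: x = 19, new_list = [10]
After iteration 6: x = 17, new_list = [10]
After iteration 7: x = 18, new_list = [10, 18]
After iteration 8: x = 10, new_list = [10, 18, 10]
After iteration 9: x = 20, new_list = [10, 18, 10, 20]
After iteration 10: x = 7, new_list = [10, 18, 10, 20]
Loop ends.
len(new_list) = 4

Final answer: 4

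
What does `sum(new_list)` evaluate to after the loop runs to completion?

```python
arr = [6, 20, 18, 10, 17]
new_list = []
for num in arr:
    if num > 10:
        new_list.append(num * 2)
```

Let's trace through this code step by step.

Initialize: arr = [6, 20, 18, 10, 17]
Initialize: new_list = []
Entering loop: for num in arr:
After iteration 1: num = 6, new_list = []
After iteration 2: num = 20, new_list = [40]
After iteration 3: num = 18, new_list = [40, 36]
After iteration 4: num = 10, new_list = [40, 36]
After iteration 5: num = 17, new_list = [40, 36, 34]
Loop ends.
sum(new_list) = 110

Final answer: 110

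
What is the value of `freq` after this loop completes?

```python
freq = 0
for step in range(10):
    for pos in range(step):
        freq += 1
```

Let's trace through this code step by step.

Initialize: freq = 0
Entering loop: for step in range(10):
After iteration 1: step = 0, freq = 0
After iteration 2: step = 1, freq = 1, pos = 0
After iteration 3: step = 2, freq = 3, pos = 1
After iteration 4: step = 3, freq = 6, pos = 2
After iteration 5: step = 4, freq = 10, pos = 3
After iteration 6: step = 5, freq = 15, pos = 4
After iteration 7: step = 6, freq = 21, pos = 5
After iteration 8: step = 7, freq = 28, pos = 6
After iteration 9: step = 8, freq = 36, pos = 7
After iteration 10: step = 9, freq = 45, pos = 8
Loop ends.

Final answer: 45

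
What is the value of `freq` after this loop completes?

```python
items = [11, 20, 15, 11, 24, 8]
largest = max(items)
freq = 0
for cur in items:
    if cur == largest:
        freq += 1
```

Let's trace through this code step by step.

Initialize: items = [11, 20, 15, 11, 24, 8]
Initialize: largest = 24
Initialize: freq = 0
Entering loop: for cur in items:
After iteration 1: cur = 11, freq = 0
After iteration 2: cur = 20, freq = 0
After iteration 3: cur = 15, freq = 0
After iteration 4: cur = 11, freq = 0
After iteration 5: cur = 24, freq = 1
After iteration 6: cur = 8, freq = 1
Loop ends.

Final answer: 1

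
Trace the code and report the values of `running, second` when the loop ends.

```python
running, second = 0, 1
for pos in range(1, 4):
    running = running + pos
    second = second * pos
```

Let's trace through this code step by step.

Initialize: running = 0
Initialize: second = 1
Entering loop: for pos in range(1, 4):
After iteration 1: pos = 1, running = 1, second = 1
After iteration 2: pos = 2, running = 3, second = 2
After iteration 3: pos = 3, running = 6, second = 6
Loop ends.

Final answer: 6, 6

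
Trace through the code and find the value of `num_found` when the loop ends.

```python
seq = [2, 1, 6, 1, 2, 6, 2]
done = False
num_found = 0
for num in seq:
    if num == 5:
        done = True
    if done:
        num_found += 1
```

Let's trace through this code step by step.

Initialize: seq = [2, 1, 6, 1, 2, 6, 2]
Initialize: done = False
Initialize: num_found = 0
Entering loop: for num in seq:
After iteration 1: num = 2, num_found = 0
After iteration 2: num = 1, num_found = 0
After iteration 3: num = 6, num_found = 0
After iteration 4: num = 1, num_found = 0
After iteration 5: num = 2, num_found = 0
After iteration 6: num = 6, num_found = 0
After iteration 7: num = 2, num_found = 0
Loop ends.

Final answer: 0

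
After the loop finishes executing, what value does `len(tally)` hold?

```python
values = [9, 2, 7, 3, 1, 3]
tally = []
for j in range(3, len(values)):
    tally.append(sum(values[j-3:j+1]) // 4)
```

Let's trace through this code step by step.

Initialize: values = [9, 2, 7, 3, 1, 3]
Initialize: tally = []
Entering loop: for j in range(3, len(values)):
After iteration 1: j = 3, tally = [5]
After iteration 2: j = 4, tally = [5, 3]
After iteration 3: j = 5, tally = [5, 3, 3]
Loop ends.
len(tally) = 3

Final answer: 3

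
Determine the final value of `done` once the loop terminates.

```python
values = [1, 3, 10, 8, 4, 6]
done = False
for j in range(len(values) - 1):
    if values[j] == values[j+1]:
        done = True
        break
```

Let's trace through this code step by step.

Initialize: values = [1, 3, 10, 8, 4, 6]
Initialize: done = False
Entering loop: for j in range(len(values) - 1):
After iteration 1: j = 0, done = False
After iteration 2: j = 1, done = False
After iteration 3: j = 2, done = False
After iteration 4: j = 3, done = False
After iteration 5: j = 4, done = False
Loop ends.

Final answer: False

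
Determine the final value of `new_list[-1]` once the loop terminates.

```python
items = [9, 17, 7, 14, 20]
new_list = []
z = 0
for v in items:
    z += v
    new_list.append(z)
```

Let's trace through this code step by step.

Initialize: items = [9, 17, 7, 14, 20]
Initialize: new_list = []
Initialize: z = 0
Entering loop: for v in items:
After iteration 1: v = 9, new_list = [9], z = 9
After iteration 2: v = 17, new_list = [9, 26], z = 26
After iteration 3: v = 7, new_list = [9, 26, 33], z = 33
After iteration 4: v = 14, new_list = [9, 26, 33, 47], z = 47
After iteration 5: v = 20, new_list = [9, 26, 33, 47, 67], z = 67
Loop ends.
new_list[-1] = 67

Final answer: 67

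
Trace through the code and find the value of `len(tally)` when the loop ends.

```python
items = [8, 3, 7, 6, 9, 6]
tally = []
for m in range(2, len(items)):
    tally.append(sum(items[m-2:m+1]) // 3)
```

Let's trace through this code step by step.

Initialize: items = [8, 3, 7, 6, 9, 6]
Initialize: tally = []
Entering loop: for m in range(2, len(items)):
After iteration 1: m = 2, tally = [6]
After iteration 2: m = 3, tally = [6, 5]
After iteration 3: m = 4, tally = [6, 5, 7]
After iteration 4: m = 5, tally = [6, 5, 7, 7]
Loop ends.
len(tally) = 4

Final answer: 4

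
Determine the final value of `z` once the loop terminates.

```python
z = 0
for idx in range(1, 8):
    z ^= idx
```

Let's trace through this code step by step.

Initialize: z = 0
Entering loop: for idx in range(1, 8):
After iteration 1: idx = 1, z = 1
After iteration 2: idx = 2, z = 3
After iteration 3: idx = 3, z = 0
After iteration 4: idx = 4, z = 4
After iteration 5: idx = 5, z = 1
After iteration 6: idx = 6, z = 7
After iteration 7: idx = 7, z = 0
Loop ends.

Final answer: 0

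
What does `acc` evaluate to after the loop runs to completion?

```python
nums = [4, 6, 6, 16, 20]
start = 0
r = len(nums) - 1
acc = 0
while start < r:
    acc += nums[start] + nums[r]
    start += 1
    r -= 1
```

Let's trace through this code step by step.

Initialize: nums = [4, 6, 6, 16, 20]
Initialize: start = 0
Initialize: r = 4
Initialize: acc = 0
Entering loop: while start < r:
After iteration 1: start = 1, r = 3, acc = 24
After iteration 2: start = 2, r = 2, acc = 46
Loop ends.

Final answer: 46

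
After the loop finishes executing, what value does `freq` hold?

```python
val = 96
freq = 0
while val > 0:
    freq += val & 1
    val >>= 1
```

Let's trace through this code step by step.

Initialize: val = 96
Initialize: freq = 0
Entering loop: while val > 0:
After iteration 1: val = 48, freq = 0
After iteration 2: val = 24, freq = 0
After iteration 3: val = 12, freq = 0
After iteration 4: val = 6, freq = 0
After iteration 5: val = 3, freq = 0
After iteration 6: val = 1, freq = 1
After iteration 7: val = 0, freq = 2
Loop ends.

Final answer: 2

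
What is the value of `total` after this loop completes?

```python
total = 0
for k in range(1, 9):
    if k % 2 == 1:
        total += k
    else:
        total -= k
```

Let's trace through this code step by step.

Initialize: total = 0
Entering loop: for k in range(1, 9):
After iteration 1: k = 1, total = 1
After iteration 2: k = 2, total = -1
After iteration 3: k = 3, total = 2
After iteration 4: k = 4, total = -2
After iteration 5: k = 5, total = 3
After iteration 6: k = 6, total = -3
After iteration 7: k = 7, total = 4
After iteration 8: k = 8, total = -4
Loop ends.

Final answer: -4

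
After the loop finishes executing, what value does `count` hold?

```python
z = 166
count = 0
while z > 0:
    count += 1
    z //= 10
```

Let's trace through this code step by step.

Initialize: z = 166
Initialize: count = 0
Entering loop: while z > 0:
After iteration 1: z = 16, count = 1
After iteration 2: z = 1, count = 2
After iteration 3: z = 0, count = 3
Loop ends.

Final answer: 3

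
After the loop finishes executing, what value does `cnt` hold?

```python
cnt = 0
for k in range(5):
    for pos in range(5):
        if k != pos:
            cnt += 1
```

Let's trace through this code step by step.

Initialize: cnt = 0
Entering loop: for k in range(5):
After iteration 1: k = 0, cnt = 4
After iteration 2: k = 1, cnt = 8
After iteration 3: k = 2, cnt = 12
After iteration 4: k = 3, cnt = 16
After iteration 5: k = 4, cnt = 20
Loop ends.

Final answer: 20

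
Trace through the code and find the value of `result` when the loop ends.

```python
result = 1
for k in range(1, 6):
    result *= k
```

Let's trace through this code step by step.

Initialize: result = 1
Entering loop: for k in range(1, 6):
After iteration 1: k = 1, result = 1
After iteration 2: k = 2, result = 2
After iteration 3: k = 3, result = 6
After iteration 4: k = 4, result = 24
After iteration 5: k = 5, result = 120
Loop ends.

Final answer: 120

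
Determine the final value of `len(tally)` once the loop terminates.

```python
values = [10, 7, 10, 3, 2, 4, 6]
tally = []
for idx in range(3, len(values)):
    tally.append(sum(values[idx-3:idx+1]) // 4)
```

Let's trace through this code step by step.

Initialize: values = [10, 7, 10, 3, 2, 4, 6]
Initialize: tally = []
Entering loop: for idx in range(3, len(values)):
After iteration 1: idx = 3, tally = [7]
After iteration 2: idx = 4, tally = [7, 5]
After iteration 3: idx = 5, tally = [7, 5, 4]
After iteration 4: idx = 6, tally = [7, 5, 4, 3]
Loop ends.
len(tally) = 4

Final answer: 4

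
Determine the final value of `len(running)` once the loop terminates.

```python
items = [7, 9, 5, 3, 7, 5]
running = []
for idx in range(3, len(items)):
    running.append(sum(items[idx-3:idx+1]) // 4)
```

Let's trace through this code step by step.

Initialize: items = [7, 9, 5, 3, 7, 5]
Initialize: running = []
Entering loop: for idx in range(3, len(items)):
After iteration 1: idx = 3, running = [6]
After iteration 2: idx = 4, running = [6, 6]
After iteration 3: idx = 5, running = [6, 6, 5]
Loop ends.
len(running) = 3

Final answer: 3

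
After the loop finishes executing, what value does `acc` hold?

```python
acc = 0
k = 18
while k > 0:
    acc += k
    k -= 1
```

Let's trace through this code step by step.

Initialize: acc = 0
Initialize: k = 18
Entering loop: while k > 0:
After iteration 1: acc = 18, k = 17
After iteration 2: acc = 35, k = 16
After iteration 3: acc = 51, k = 15
After iteration 4: acc = 66, k = 14
After iteration 5: acc = 80, k = 13
After iteration 6: acc = 93, k = 12
After iteration 7: acc = 105, k = 11
After iteration 8: acc = 116, k = 10
After iteration 9: acc = 126, k = 9
After iteration 10: acc = 135, k = 8
After iteration 11: acc = 143, k = 7
After iteration 12: acc = 150, k = 6
After iteration 13: acc = 156, k = 5
After iteration 14: acc = 161, k = 4
After iteration 15: acc = 165, k = 3
After iteration 16: acc = 168, k = 2
After iteration 17: acc = 170, k = 1
After iteration 18: acc = 171, k = 0
Loop ends.

Final answer: 171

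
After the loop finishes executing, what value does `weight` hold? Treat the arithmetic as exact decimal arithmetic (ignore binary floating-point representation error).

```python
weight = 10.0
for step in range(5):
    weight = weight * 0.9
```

Let's trace through this code step by step.

Initialize: weight = 10.0
Entering loop: for step in range(5):
After iteration 1: step = 0, weight = 9.0
After iteration 2: step = 1, weight = 8.1
After iteration 3: step = 2, weight = 7.29
After iteration 4: step = 3, weight = 6.561
After iteration 5: step = 4, weight = 5.9049
Loop ends.

Final answer: 5.9049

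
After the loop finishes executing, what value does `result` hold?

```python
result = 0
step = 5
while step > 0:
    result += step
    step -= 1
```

Let's trace through this code step by step.

Initialize: result = 0
Initialize: step = 5
Entering loop: while step > 0:
After iteration 1: result = 5, step = 4
After iteration 2: result = 9, step = 3
After iteration 3: result = 12, step = 2
After iteration 4: result = 14, step = 1
After iteration 5: result = 15, step = 0
Loop ends.

Final answer: 15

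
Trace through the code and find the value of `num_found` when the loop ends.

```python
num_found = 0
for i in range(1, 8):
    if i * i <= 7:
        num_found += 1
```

Let's trace through this code step by step.

Initialize: num_found = 0
Entering loop: for i in range(1, 8):
After iteration 1: i = 1, num_found = 1
After iteration 2: i = 2, num_found = 2
After iteration 3: i = 3, num_found = 2
After iteration 4: i = 4, num_found = 2
After iteration 5: i = 5, num_found = 2
After iteration 6: i = 6, num_found = 2
After iteration 7: i = 7, num_found = 2
Loop ends.

Final answer: 2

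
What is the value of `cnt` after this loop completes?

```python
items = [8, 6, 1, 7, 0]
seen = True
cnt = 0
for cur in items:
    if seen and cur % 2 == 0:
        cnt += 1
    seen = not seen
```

Let's trace through this code step by step.

Initialize: items = [8, 6, 1, 7, 0]
Initialize: seen = True
Initialize: cnt = 0
Entering loop: for cur in items:
After iteration 1: cur = 8, seen = False, cnt = 1
After iteration 2: cur = 6, seen = True, cnt = 1
After iteration 3: cur = 1, seen = False, cnt = 1
After iteration 4: cur = 7, seen = True, cnt = 1
After iteration 5: cur = 0, seen = False, cnt = 2
Loop ends.

Final answer: 2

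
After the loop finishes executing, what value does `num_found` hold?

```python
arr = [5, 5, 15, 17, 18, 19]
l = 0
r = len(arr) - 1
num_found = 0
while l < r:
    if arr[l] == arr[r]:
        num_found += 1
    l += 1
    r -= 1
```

Let's trace through this code step by step.

Initialize: arr = [5, 5, 15, 17, 18, 19]
Initialize: l = 0
Initialize: r = 5
Initialize: num_found = 0
Entering loop: while l < r:
After iteration 1: l = 1, r = 4, num_found = 0
After iteration 2: l = 2, r = 3, num_found = 0
After iteration 3: l = 3, r = 2, num_found = 0
Loop ends.

Final answer: 0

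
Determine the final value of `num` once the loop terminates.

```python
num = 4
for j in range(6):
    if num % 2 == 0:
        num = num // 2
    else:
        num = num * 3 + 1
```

Let's trace through this code step by step.

Initialize: num = 4
Entering loop: for j in range(6):
After iteration 1: j = 0, num = 2
After iteration 2: j = 1, num = 1
After iteration 3: j = 2, num = 4
After iteration 4: j = 3, num = 2
After iteration 5: j = 4, num = 1
After iteration 6: j = 5, num = 4
Loop ends.

Final answer: 4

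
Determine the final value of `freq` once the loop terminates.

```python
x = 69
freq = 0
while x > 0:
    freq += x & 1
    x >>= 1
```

Let's trace through this code step by step.

Initialize: x = 69
Initialize: freq = 0
Entering loop: while x > 0:
After iteration 1: x = 34, freq = 1
After iteration 2: x = 17, freq = 1
After iteration 3: x = 8, freq = 2
After iteration 4: x = 4, freq = 2
After iteration 5: x = 2, freq = 2
After iteration 6: x = 1, freq = 2
After iteration 7: x = 0, freq = 3
Loop ends.

Final answer: 3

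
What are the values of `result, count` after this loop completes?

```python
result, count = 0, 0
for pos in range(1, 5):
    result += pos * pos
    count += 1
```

Let's trace through this code step by step.

Initialize: result = 0
Initialize: count = 0
Entering loop: for pos in range(1, 5):
After iteration 1: pos = 1, result = 1, count = 1
After iteration 2: pos = 2, result = 5, count = 2
After iteration 3: pos = 3, result = 14, count = 3
After iteration 4: pos = 4, result = 30, count = 4
Loop ends.

Final answer: 30, 4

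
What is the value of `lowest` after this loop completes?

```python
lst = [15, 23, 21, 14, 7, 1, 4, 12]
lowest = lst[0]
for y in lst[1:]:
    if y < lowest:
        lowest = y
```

Let's trace through this code step by step.

Initialize: lst = [15, 23, 21, 14, 7, 1, 4, 12]
Initialize: lowest = 15
Entering loop: for y in lst[1:]:
After iteration 1: y = 23, lowest = 15
After iteration 2: y = 21, lowest = 15
After iteration 3: y = 14, lowest = 14
After iteration 4: y = 7, lowest = 7
After iteration 5: y = 1, lowest = 1
After iteration 6: y = 4, lowest = 1
After iteration 7: y = 12, lowest = 1
Loop ends.

Final answer: 1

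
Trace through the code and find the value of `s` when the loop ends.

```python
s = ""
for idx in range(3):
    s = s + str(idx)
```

Let's trace through this code step by step.

Initialize: s = ''
Entering loop: for idx in range(3):
After iteration 1: idx = 0, s = '0'
After iteration 2: idx = 1, s = '01'
After iteration 3: idx = 2, s = '012'
Loop ends.

Final answer: '012'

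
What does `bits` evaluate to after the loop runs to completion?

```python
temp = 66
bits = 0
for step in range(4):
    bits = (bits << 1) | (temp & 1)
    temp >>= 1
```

Let's trace through this code step by step.

Initialize: temp = 66
Initialize: bits = 0
Entering loop: for step in range(4):
After iteration 1: step = 0, temp = 33, bits = 0
After iteration 2: step = 1, temp = 16, bits = 1
After iteration 3: step = 2, temp = 8, bits = 2
After iteration 4: step = 3, temp = 4, bits = 4
Loop ends.

Final answer: 4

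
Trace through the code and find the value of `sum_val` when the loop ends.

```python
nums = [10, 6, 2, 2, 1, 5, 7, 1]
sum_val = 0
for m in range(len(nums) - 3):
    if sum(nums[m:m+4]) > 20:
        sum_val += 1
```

Let's trace through this code step by step.

Initialize: nums = [10, 6, 2, 2, 1, 5, 7, 1]
Initialize: sum_val = 0
Entering loop: for m in range(len(nums) - 3):
After iteration 1: m = 0, sum_val = 0
After iteration 2: m = 1, sum_val = 0
After iteration 3: m = 2, sum_val = 0
After iteration 4: m = 3, sum_val = 0
After iteration 5: m = 4, sum_val = 0
Loop ends.

Final answer: 0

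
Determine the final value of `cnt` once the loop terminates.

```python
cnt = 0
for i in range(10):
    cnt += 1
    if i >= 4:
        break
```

Let's trace through this code step by step.

Initialize: cnt = 0
Entering loop: for i in range(10):
After iteration 1: i = 0, cnt = 1
After iteration 2: i = 1, cnt = 2
After iteration 3: i = 2, cnt = 3
After iteration 4: i = 3, cnt = 4
After iteration 5: i = 4, cnt = 5
Loop ends.

Final answer: 5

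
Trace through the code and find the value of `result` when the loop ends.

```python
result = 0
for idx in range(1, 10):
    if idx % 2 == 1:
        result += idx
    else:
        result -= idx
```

Let's trace through this code step by step.

Initialize: result = 0
Entering loop: for idx in range(1, 10):
After iteration 1: idx = 1, result = 1
After iteration 2: idx = 2, result = -1
After iteration 3: idx = 3, result = 2
After iteration 4: idx = 4, result = -2
After iteration 5: idx = 5, result = 3
After iteration 6: idx = 6, result = -3
After iteration 7: idx = 7, result = 4
After iteration 8: idx = 8, result = -4
After iteration 9: idx = 9, result = 5
Loop ends.

Final answer: 5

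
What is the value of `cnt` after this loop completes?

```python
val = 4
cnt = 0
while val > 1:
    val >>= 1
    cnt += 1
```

Let's trace through this code step by step.

Initialize: val = 4
Initialize: cnt = 0
Entering loop: while val > 1:
After iteration 1: val = 2, cnt = 1
After iteration 2: val = 1, cnt = 2
Loop ends.

Final answer: 2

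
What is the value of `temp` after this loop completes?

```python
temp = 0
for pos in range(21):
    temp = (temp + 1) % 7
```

Let's trace through this code step by step.

Initialize: temp = 0
Entering loop: for pos in range(21):
After iteration 1: pos = 0, temp = 1
After iteration 2: pos = 1, temp = 2
After iteration 3: pos = 2, temp = 3
After iteration 4: pos = 3, temp = 4
After iteration 5: pos = 4, temp = 5
After iteration 6: pos = 5, temp = 6
After iteration 7: pos = 6, temp = 0
After iteration 8: pos = 7, temp = 1
After iteration 9: pos = 8, temp = 2
After iteration 10: pos = 9, temp = 3
After iteration 11: pos = 10, temp = 4
After iteration 12: pos = 11, temp = 5
After iteration 13: pos = 12, temp = 6
After iteration 14: pos = 13, temp = 0
After iteration 15: pos = 14, temp = 1
After iteration 16: pos = 15, temp = 2
After iteration 17: pos = 16, temp = 3
After iteration 18: pos = 17, temp = 4
After iteration 19: pos = 18, temp = 5
After iteration 20: pos = 19, temp = 6
After iteration 21: pos = 20, temp = 0
Loop ends.

Final answer: 0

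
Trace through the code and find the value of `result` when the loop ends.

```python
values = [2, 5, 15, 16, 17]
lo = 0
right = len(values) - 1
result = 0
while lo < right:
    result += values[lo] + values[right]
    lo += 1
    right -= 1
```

Let's trace through this code step by step.

Initialize: values = [2, 5, 15, 16, 17]
Initialize: lo = 0
Initialize: right = 4
Initialize: result = 0
Entering loop: while lo < right:
After iteration 1: lo = 1, right = 3, result = 19
After iteration 2: lo = 2, right = 2, result = 40
Loop ends.

Final answer: 40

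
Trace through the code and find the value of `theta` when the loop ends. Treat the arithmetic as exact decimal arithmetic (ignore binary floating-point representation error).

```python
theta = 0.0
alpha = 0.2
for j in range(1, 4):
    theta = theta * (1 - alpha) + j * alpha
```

Let's trace through this code step by step.

Initialize: theta = 0.0
Initialize: alpha = 0.2
Entering loop: for j in range(1, 4):
After iteration 1: j = 1, theta = 0.2
After iteration 2: j = 2, theta = 0.56
After iteration 3: j = 3, theta = 1.048
Loop ends.

Final answer: 1.048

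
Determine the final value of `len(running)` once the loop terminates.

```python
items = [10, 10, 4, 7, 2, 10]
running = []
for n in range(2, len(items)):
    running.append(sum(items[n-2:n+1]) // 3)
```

Let's trace through this code step by step.

Initialize: items = [10, 10, 4, 7, 2, 10]
Initialize: running = []
Entering loop: for n in range(2, len(items)):
After iteration 1: n = 2, running = [8]
After iteration 2: n = 3, running = [8, 7]
After iteration 3: n = 4, running = [8, 7, 4]
After iteration 4: n = 5, running = [8, 7, 4, 6]
Loop ends.
len(running) = 4

Final answer: 4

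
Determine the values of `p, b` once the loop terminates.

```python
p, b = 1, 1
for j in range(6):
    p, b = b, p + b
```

Let's trace through this code step by step.

Initialize: p = 1
Initialize: b = 1
Entering loop: for j in range(6):
After iteration 1: j = 0, p = 1, b = 2
After iteration 2: j = 1, p = 2, b = 3
After iteration 3: j = 2, p = 3, b = 5
After iteration 4: j = 3, p = 5, b = 8
After iteration 5: j = 4, p = 8, b = 13
After iteration 6: j = 5, p = 13, b = 21
Loop ends.

Final answer: 13, 21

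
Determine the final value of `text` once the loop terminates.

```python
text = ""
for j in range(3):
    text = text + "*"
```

Let's trace through this code step by step.

Initialize: text = ''
Entering loop: for j in range(3):
After iteration 1: j = 0, text = '*'
After iteration 2: j = 1, text = '**'
After iteration 3: j = 2, text = '***'
Loop ends.

Final answer: '***'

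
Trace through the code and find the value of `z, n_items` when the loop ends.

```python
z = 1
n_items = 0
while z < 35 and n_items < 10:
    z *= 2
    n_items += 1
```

Let's trace through this code step by step.

Initialize: z = 1
Initialize: n_items = 0
Entering loop: while z < 35 and n_items < 10:
After iteration 1: z = 2, n_items = 1
After iteration 2: z = 4, n_items = 2
After iteration 3: z = 8, n_items = 3
After iteration 4: z = 16, n_items = 4
After iteration 5: z = 32, n_items = 5
After iteration 6: z = 64, n_items = 6
Loop ends.

Final answer: 64, 6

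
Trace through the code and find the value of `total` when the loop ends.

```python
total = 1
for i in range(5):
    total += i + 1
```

Let's trace through this code step by step.

Initialize: total = 1
Entering loop: for i in range(5):
After iteration 1: i = 0, total = 2
After iteration 2: i = 1, total = 4
After iteration 3: i = 2, total = 7
After iteration 4: i = 3, total = 11
After iteration 5: i = 4, total = 16
Loop ends.

Final answer: 16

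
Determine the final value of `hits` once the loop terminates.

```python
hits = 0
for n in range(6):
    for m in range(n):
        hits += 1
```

Let's trace through this code step by step.

Initialize: hits = 0
Entering loop: for n in range(6):
After iteration 1: n = 0, hits = 0
After iteration 2: n = 1, hits = 1, m = 0
After iteration 3: n = 2, hits = 3, m = 1
After iteration 4: n = 3, hits = 6, m = 2
After iteration 5: n = 4, hits = 10, m = 3
After iteration 6: n = 5, hits = 15, m = 4
Loop ends.

Final answer: 15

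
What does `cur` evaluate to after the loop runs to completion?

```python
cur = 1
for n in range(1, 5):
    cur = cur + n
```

Let's trace through this code step by step.

Initialize: cur = 1
Entering loop: for n in range(1, 5):
After iteration 1: n = 1, cur = 2
After iteration 2: n = 2, cur = 4
After iteration 3: n = 3, cur = 7
After iteration 4: n = 4, cur = 11
Loop ends.

Final answer: 11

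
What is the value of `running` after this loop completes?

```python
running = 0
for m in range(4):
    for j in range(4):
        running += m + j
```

Let's trace through this code step by step.

Initialize: running = 0
Entering loop: for m in range(4):
After iteration 1: m = 0, running = 6
After iteration 2: m = 1, running = 16
After iteration 3: m = 2, running = 30
After iteration 4: m = 3, running = 48
Loop ends.

Final answer: 48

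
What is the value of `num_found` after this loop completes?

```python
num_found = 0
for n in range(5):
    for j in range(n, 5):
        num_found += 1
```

Let's trace through this code step by step.

Initialize: num_found = 0
Entering loop: for n in range(5):
After iteration 1: n = 0, num_found = 5
After iteration 2: n = 1, num_found = 9
After iteration 3: n = 2, num_found = 12
After iteration 4: n = 3, num_found = 14
After iteration 5: n = 4, num_found = 15
Loop ends.

Final answer: 15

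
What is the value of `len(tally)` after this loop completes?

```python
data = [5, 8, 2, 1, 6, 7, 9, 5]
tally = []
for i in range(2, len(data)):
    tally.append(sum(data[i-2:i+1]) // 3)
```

Let's trace through this code step by step.

Initialize: data = [5, 8, 2, 1, 6, 7, 9, 5]
Initialize: tally = []
Entering loop: for i in range(2, len(data)):
After iteration 1: i = 2, tally = [5]
After iteration 2: i = 3, tally = [5, 3]
After iteration 3: i = 4, tally = [5, 3, 3]
After iteration 4: i = 5, tally = [5, 3, 3, 4]
After iteration 5: i = 6, tally = [5, 3, 3, 4, 7]
After iteration 6: i = 7, tally = [5, 3, 3, 4, 7, 7]
Loop ends.
len(tally) = 6

Final answer: 6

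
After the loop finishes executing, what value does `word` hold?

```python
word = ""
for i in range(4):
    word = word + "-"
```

Let's trace through this code step by step.

Initialize: word = ''
Entering loop: for i in range(4):
After iteration 1: i = 0, word = '-'
After iteration 2: i = 1, word = '--'
After iteration 3: i = 2, word = '---'
After iteration 4: i = 3, word = '----'
Loop ends.

Final answer: '----'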